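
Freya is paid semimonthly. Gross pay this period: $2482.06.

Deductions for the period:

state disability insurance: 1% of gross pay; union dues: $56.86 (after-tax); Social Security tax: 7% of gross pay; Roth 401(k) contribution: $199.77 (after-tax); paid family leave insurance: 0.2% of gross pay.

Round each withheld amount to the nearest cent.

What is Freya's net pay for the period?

$2021.91

Paid family leave insurance: $2482.06 × 0.002 = $4.96
State disability insurance: $2482.06 × 0.01 = $24.82
Social Security tax: $2482.06 × 0.07 = $173.74
Roth 401(k) contribution: $199.77
Union dues: $56.86
Total deductions = $4.96 + $24.82 + $173.74 + $199.77 + $56.86 = $460.15
Net pay = $2482.06 − $460.15 = $2021.91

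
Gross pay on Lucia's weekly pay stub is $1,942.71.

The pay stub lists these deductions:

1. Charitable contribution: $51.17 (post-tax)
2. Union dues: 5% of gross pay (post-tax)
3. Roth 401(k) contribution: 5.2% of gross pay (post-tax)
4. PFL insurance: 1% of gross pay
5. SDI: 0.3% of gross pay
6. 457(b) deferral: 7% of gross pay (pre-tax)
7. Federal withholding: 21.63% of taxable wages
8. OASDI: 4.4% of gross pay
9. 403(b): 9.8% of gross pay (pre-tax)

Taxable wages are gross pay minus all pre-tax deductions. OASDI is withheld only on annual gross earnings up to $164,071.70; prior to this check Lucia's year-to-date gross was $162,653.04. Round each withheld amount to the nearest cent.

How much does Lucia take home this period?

457(b) deferral: $1,942.71 × 0.07 = $135.99
403(b): $1,942.71 × 0.098 = $190.39
Pre-tax total = $135.99 + $190.39 = $326.38
Taxable wages = $1,942.71 − $326.38 = $1,616.33
Federal withholding: $1,616.33 × 0.2163 = $349.61
SDI: $1,942.71 × 0.003 = $5.83
OASDI: only $164,071.70 − $162,653.04 = $1,418.66 of this check is subject → $1,418.66 × 0.044 = $62.42
PFL insurance: $1,942.71 × 0.01 = $19.43
Roth 401(k) contribution: $1,942.71 × 0.052 = $101.02
Union dues: $1,942.71 × 0.05 = $97.14
Charitable contribution: $51.17
Total deductions = $135.99 + $190.39 + $349.61 + $5.83 + $62.42 + $19.43 + $101.02 + $97.14 + $51.17 = $1,013.00
Net pay = $1,942.71 − $1,013.00 = $929.71

$929.71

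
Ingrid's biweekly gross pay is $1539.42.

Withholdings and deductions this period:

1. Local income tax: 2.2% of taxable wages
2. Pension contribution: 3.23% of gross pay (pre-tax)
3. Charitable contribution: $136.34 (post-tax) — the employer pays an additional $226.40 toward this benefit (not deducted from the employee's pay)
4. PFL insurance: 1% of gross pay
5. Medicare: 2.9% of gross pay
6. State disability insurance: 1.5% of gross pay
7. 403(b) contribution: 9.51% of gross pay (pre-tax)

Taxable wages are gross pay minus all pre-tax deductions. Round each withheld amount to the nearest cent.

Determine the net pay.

$1094.29

Pension contribution: $1539.42 × 0.0323 = $49.72
403(b) contribution: $1539.42 × 0.0951 = $146.40
Pre-tax total = $49.72 + $146.40 = $196.12
Taxable wages = $1539.42 − $196.12 = $1343.30
Local income tax: $1343.30 × 0.022 = $29.55
State disability insurance: $1539.42 × 0.015 = $23.09
Medicare: $1539.42 × 0.029 = $44.64
PFL insurance: $1539.42 × 0.01 = $15.39
Charitable contribution: $136.34
(Employer's $226.40 toward charitable contribution is not withheld from the employee.)
Total deductions = $49.72 + $146.40 + $29.55 + $23.09 + $44.64 + $15.39 + $136.34 = $445.13
Net pay = $1539.42 − $445.13 = $1094.29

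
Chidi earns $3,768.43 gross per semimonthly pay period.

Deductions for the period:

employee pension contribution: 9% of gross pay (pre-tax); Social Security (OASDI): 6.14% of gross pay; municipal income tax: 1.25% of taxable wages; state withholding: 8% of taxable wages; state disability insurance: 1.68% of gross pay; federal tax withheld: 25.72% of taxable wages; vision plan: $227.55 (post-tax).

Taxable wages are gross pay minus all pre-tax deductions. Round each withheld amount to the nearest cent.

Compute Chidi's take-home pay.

$1,707.81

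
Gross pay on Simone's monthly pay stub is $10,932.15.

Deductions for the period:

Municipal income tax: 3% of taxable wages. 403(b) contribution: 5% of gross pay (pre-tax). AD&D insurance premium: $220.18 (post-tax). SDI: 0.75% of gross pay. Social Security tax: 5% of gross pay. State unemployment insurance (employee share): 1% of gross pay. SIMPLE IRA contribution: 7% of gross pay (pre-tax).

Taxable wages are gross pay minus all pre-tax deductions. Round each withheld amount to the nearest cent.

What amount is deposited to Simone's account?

403(b) contribution: $10,932.15 × 0.05 = $546.61
SIMPLE IRA contribution: $10,932.15 × 0.07 = $765.25
Pre-tax total = $546.61 + $765.25 = $1,311.86
Taxable wages = $10,932.15 − $1,311.86 = $9,620.29
Municipal income tax: $9,620.29 × 0.03 = $288.61
Social Security tax: $10,932.15 × 0.05 = $546.61
SDI: $10,932.15 × 0.0075 = $81.99
State unemployment insurance (employee share): $10,932.15 × 0.01 = $109.32
AD&D insurance premium: $220.18
Total deductions = $546.61 + $765.25 + $288.61 + $546.61 + $81.99 + $109.32 + $220.18 = $2,558.57
Net pay = $10,932.15 − $2,558.57 = $8,373.58

$8,373.58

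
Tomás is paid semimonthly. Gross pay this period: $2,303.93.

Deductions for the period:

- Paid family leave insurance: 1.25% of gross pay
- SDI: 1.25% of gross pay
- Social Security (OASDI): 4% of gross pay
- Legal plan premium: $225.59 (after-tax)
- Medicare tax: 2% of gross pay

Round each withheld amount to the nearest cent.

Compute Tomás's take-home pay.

$1,882.50

Paid family leave insurance: $2,303.93 × 0.0125 = $28.80
Social Security (OASDI): $2,303.93 × 0.04 = $92.16
Medicare tax: $2,303.93 × 0.02 = $46.08
SDI: $2,303.93 × 0.0125 = $28.80
Legal plan premium: $225.59
Total deductions = $28.80 + $92.16 + $46.08 + $28.80 + $225.59 = $421.43
Net pay = $2,303.93 − $421.43 = $1,882.50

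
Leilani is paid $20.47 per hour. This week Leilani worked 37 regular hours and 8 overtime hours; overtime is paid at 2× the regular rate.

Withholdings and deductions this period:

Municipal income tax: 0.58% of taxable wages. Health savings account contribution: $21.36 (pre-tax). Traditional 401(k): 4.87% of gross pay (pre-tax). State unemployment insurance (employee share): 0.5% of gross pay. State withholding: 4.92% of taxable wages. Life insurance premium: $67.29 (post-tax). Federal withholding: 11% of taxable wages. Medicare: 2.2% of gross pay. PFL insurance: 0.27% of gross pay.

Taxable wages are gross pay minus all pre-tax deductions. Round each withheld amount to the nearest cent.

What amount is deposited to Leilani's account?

$744.43

Regular pay: 37 × $20.47 = $757.39
Overtime pay: 8 × $20.47 × 2 = $327.52
Gross pay = $757.39 + $327.52 = $1084.91
Traditional 401(k): $1084.91 × 0.0487 = $52.84
Health savings account contribution: $21.36
Pre-tax total = $52.84 + $21.36 = $74.20
Taxable wages = $1084.91 − $74.20 = $1010.71
State withholding: $1010.71 × 0.0492 = $49.73
Federal withholding: $1010.71 × 0.11 = $111.18
Municipal income tax: $1010.71 × 0.0058 = $5.86
Medicare: $1084.91 × 0.022 = $23.87
State unemployment insurance (employee share): $1084.91 × 0.005 = $5.42
PFL insurance: $1084.91 × 0.0027 = $2.93
Life insurance premium: $67.29
Total deductions = $52.84 + $21.36 + $49.73 + $111.18 + $5.86 + $23.87 + $5.42 + $2.93 + $67.29 = $340.48
Net pay = $1084.91 − $340.48 = $744.43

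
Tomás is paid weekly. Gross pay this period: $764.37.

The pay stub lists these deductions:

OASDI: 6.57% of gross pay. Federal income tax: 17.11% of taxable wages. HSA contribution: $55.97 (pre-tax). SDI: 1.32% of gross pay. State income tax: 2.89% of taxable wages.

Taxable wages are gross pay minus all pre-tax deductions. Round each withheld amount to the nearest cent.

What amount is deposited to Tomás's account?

HSA contribution: $55.97
Taxable wages = $764.37 − $55.97 = $708.40
State income tax: $708.40 × 0.0289 = $20.47
Federal income tax: $708.40 × 0.1711 = $121.21
OASDI: $764.37 × 0.0657 = $50.22
SDI: $764.37 × 0.0132 = $10.09
Total deductions = $55.97 + $20.47 + $121.21 + $50.22 + $10.09 = $257.96
Net pay = $764.37 − $257.96 = $506.41

$506.41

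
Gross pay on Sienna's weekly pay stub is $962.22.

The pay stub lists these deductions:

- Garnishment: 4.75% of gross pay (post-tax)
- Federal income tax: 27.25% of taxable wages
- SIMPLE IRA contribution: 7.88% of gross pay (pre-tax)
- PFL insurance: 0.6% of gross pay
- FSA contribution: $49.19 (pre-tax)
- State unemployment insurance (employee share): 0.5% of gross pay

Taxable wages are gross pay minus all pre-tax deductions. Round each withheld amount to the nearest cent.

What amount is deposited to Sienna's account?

FSA contribution: $49.19
SIMPLE IRA contribution: $962.22 × 0.0788 = $75.82
Pre-tax total = $49.19 + $75.82 = $125.01
Taxable wages = $962.22 − $125.01 = $837.21
Federal income tax: $837.21 × 0.2725 = $228.14
PFL insurance: $962.22 × 0.006 = $5.77
State unemployment insurance (employee share): $962.22 × 0.005 = $4.81
Garnishment: $962.22 × 0.0475 = $45.71
Total deductions = $49.19 + $75.82 + $228.14 + $5.77 + $4.81 + $45.71 = $409.44
Net pay = $962.22 − $409.44 = $552.78

$552.78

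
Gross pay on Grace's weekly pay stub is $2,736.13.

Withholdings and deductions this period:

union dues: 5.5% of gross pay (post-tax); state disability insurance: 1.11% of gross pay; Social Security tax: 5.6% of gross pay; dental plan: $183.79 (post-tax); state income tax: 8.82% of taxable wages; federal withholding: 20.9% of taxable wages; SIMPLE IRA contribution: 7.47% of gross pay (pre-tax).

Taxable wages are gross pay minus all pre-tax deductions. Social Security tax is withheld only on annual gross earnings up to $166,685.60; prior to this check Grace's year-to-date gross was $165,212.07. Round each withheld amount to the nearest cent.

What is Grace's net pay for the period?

SIMPLE IRA contribution: $2,736.13 × 0.0747 = $204.39
Taxable wages = $2,736.13 − $204.39 = $2,531.74
State income tax: $2,531.74 × 0.0882 = $223.30
Federal withholding: $2,531.74 × 0.209 = $529.13
State disability insurance: $2,736.13 × 0.0111 = $30.37
Social Security tax: only $166,685.60 − $165,212.07 = $1,473.53 of this check is subject → $1,473.53 × 0.056 = $82.52
Union dues: $2,736.13 × 0.055 = $150.49
Dental plan: $183.79
Total deductions = $204.39 + $223.30 + $529.13 + $30.37 + $82.52 + $150.49 + $183.79 = $1,403.99
Net pay = $2,736.13 − $1,403.99 = $1,332.14

$1,332.14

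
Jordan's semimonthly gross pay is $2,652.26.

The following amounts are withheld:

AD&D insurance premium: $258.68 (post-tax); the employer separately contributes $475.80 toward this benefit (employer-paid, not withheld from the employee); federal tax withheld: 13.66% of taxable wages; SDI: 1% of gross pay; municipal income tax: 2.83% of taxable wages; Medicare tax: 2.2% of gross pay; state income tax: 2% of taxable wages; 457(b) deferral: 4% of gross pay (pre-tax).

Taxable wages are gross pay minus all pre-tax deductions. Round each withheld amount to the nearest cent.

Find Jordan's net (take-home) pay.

457(b) deferral: $2,652.26 × 0.04 = $106.09
Taxable wages = $2,652.26 − $106.09 = $2,546.17
Municipal income tax: $2,546.17 × 0.0283 = $72.06
Federal tax withheld: $2,546.17 × 0.1366 = $347.81
State income tax: $2,546.17 × 0.02 = $50.92
Medicare tax: $2,652.26 × 0.022 = $58.35
SDI: $2,652.26 × 0.01 = $26.52
AD&D insurance premium: $258.68
(Employer's $475.80 toward AD&D insurance premium is not withheld from the employee.)
Total deductions = $106.09 + $72.06 + $347.81 + $50.92 + $58.35 + $26.52 + $258.68 = $920.43
Net pay = $2,652.26 − $920.43 = $1,731.83

$1,731.83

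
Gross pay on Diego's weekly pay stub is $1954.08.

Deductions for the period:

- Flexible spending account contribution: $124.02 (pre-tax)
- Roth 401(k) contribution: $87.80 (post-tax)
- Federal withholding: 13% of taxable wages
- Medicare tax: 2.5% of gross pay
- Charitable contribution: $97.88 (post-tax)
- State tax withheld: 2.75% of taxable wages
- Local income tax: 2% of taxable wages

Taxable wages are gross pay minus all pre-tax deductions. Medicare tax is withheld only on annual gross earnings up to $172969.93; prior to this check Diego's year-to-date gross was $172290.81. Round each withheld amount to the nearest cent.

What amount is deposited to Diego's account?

$1302.56

Flexible spending account contribution: $124.02
Taxable wages = $1954.08 − $124.02 = $1830.06
Federal withholding: $1830.06 × 0.13 = $237.91
Local income tax: $1830.06 × 0.02 = $36.60
State tax withheld: $1830.06 × 0.0275 = $50.33
Medicare tax: only $172969.93 − $172290.81 = $679.12 of this check is subject → $679.12 × 0.025 = $16.98
Charitable contribution: $97.88
Roth 401(k) contribution: $87.80
Total deductions = $124.02 + $237.91 + $36.60 + $50.33 + $16.98 + $97.88 + $87.80 = $651.52
Net pay = $1954.08 − $651.52 = $1302.56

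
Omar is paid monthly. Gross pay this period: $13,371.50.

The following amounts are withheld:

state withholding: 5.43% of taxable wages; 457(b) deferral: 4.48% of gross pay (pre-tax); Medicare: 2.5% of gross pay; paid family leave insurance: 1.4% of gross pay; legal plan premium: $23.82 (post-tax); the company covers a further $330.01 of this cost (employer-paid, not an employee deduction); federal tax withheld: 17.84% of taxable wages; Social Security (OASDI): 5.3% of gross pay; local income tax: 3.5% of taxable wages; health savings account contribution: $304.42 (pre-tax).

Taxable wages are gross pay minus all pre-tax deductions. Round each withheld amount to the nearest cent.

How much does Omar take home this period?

$7,876.35

457(b) deferral: $13,371.50 × 0.0448 = $599.04
Health savings account contribution: $304.42
Pre-tax total = $599.04 + $304.42 = $903.46
Taxable wages = $13,371.50 − $903.46 = $12,468.04
Local income tax: $12,468.04 × 0.035 = $436.38
State withholding: $12,468.04 × 0.0543 = $677.01
Federal tax withheld: $12,468.04 × 0.1784 = $2,224.30
Social Security (OASDI): $13,371.50 × 0.053 = $708.69
Paid family leave insurance: $13,371.50 × 0.014 = $187.20
Medicare: $13,371.50 × 0.025 = $334.29
Legal plan premium: $23.82
(Employer's $330.01 toward legal plan premium is not withheld from the employee.)
Total deductions = $599.04 + $304.42 + $436.38 + $677.01 + $2,224.30 + $708.69 + $187.20 + $334.29 + $23.82 = $5,495.15
Net pay = $13,371.50 − $5,495.15 = $7,876.35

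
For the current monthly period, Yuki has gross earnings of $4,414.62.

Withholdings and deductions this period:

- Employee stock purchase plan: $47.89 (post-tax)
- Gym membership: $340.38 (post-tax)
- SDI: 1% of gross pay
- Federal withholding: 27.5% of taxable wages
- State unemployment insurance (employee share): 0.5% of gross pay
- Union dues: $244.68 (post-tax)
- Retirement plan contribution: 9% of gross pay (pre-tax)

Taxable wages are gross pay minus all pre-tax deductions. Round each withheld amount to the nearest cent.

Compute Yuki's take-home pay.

Retirement plan contribution: $4,414.62 × 0.09 = $397.32
Taxable wages = $4,414.62 − $397.32 = $4,017.30
Federal withholding: $4,017.30 × 0.275 = $1,104.76
State unemployment insurance (employee share): $4,414.62 × 0.005 = $22.07
SDI: $4,414.62 × 0.01 = $44.15
Gym membership: $340.38
Union dues: $244.68
Employee stock purchase plan: $47.89
Total deductions = $397.32 + $1,104.76 + $22.07 + $44.15 + $340.38 + $244.68 + $47.89 = $2,201.25
Net pay = $4,414.62 − $2,201.25 = $2,213.37

$2,213.37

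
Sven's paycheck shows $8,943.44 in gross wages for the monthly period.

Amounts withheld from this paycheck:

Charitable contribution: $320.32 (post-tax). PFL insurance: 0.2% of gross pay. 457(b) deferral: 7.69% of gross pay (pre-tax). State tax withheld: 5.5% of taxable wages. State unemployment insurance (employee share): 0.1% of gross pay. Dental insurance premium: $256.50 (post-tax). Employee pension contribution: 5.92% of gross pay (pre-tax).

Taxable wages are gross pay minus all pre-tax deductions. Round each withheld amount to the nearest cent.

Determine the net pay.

Employee pension contribution: $8,943.44 × 0.0592 = $529.45
457(b) deferral: $8,943.44 × 0.0769 = $687.75
Pre-tax total = $529.45 + $687.75 = $1,217.20
Taxable wages = $8,943.44 − $1,217.20 = $7,726.24
State tax withheld: $7,726.24 × 0.055 = $424.94
State unemployment insurance (employee share): $8,943.44 × 0.001 = $8.94
PFL insurance: $8,943.44 × 0.002 = $17.89
Dental insurance premium: $256.50
Charitable contribution: $320.32
Total deductions = $529.45 + $687.75 + $424.94 + $8.94 + $17.89 + $256.50 + $320.32 = $2,245.79
Net pay = $8,943.44 − $2,245.79 = $6,697.65

$6,697.65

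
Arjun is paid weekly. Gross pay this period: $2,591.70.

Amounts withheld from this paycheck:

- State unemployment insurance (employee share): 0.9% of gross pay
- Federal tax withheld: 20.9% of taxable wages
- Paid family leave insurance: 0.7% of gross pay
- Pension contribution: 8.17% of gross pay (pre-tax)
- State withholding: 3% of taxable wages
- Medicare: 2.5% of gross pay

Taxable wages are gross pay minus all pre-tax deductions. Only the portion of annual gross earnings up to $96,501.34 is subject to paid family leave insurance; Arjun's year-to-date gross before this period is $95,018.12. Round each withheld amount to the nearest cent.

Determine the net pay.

Pension contribution: $2,591.70 × 0.0817 = $211.74
Taxable wages = $2,591.70 − $211.74 = $2,379.96
Federal tax withheld: $2,379.96 × 0.209 = $497.41
State withholding: $2,379.96 × 0.03 = $71.40
Medicare: $2,591.70 × 0.025 = $64.79
Paid family leave insurance: only $96,501.34 − $95,018.12 = $1,483.22 of this check is subject → $1,483.22 × 0.007 = $10.38
State unemployment insurance (employee share): $2,591.70 × 0.009 = $23.33
Total deductions = $211.74 + $497.41 + $71.40 + $64.79 + $10.38 + $23.33 = $879.05
Net pay = $2,591.70 − $879.05 = $1,712.65

$1,712.65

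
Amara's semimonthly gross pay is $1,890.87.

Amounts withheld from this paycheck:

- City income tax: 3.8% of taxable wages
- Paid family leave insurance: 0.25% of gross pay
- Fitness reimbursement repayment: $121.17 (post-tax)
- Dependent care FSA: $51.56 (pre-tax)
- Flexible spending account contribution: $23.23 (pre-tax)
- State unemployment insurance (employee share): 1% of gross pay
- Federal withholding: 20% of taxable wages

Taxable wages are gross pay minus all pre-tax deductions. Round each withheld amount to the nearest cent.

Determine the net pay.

Dependent care FSA: $51.56
Flexible spending account contribution: $23.23
Pre-tax total = $51.56 + $23.23 = $74.79
Taxable wages = $1,890.87 − $74.79 = $1,816.08
City income tax: $1,816.08 × 0.038 = $69.01
Federal withholding: $1,816.08 × 0.2 = $363.22
Paid family leave insurance: $1,890.87 × 0.0025 = $4.73
State unemployment insurance (employee share): $1,890.87 × 0.01 = $18.91
Fitness reimbursement repayment: $121.17
Total deductions = $51.56 + $23.23 + $69.01 + $363.22 + $4.73 + $18.91 + $121.17 = $651.83
Net pay = $1,890.87 − $651.83 = $1,239.04

$1,239.04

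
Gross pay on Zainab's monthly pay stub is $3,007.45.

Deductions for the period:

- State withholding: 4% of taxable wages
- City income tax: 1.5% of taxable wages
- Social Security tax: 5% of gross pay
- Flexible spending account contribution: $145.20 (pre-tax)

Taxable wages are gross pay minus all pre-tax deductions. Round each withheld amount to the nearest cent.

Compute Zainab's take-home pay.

$2,554.46

Flexible spending account contribution: $145.20
Taxable wages = $3,007.45 − $145.20 = $2,862.25
State withholding: $2,862.25 × 0.04 = $114.49
City income tax: $2,862.25 × 0.015 = $42.93
Social Security tax: $3,007.45 × 0.05 = $150.37
Total deductions = $145.20 + $114.49 + $42.93 + $150.37 = $452.99
Net pay = $3,007.45 − $452.99 = $2,554.46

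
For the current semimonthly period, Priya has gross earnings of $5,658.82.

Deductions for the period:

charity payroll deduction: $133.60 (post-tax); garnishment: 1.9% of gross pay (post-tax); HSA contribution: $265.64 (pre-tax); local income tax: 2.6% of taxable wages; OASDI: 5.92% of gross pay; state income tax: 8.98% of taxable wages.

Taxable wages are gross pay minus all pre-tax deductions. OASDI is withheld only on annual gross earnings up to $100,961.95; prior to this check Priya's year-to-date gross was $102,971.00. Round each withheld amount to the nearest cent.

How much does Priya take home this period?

$4,527.53

HSA contribution: $265.64
Taxable wages = $5,658.82 − $265.64 = $5,393.18
State income tax: $5,393.18 × 0.0898 = $484.31
Local income tax: $5,393.18 × 0.026 = $140.22
OASDI: annual cap $100,961.95 already reached (YTD $102,971.00), so $0.00
Charity payroll deduction: $133.60
Garnishment: $5,658.82 × 0.019 = $107.52
Total deductions = $265.64 + $484.31 + $140.22 + $0.00 + $133.60 + $107.52 = $1,131.29
Net pay = $5,658.82 − $1,131.29 = $4,527.53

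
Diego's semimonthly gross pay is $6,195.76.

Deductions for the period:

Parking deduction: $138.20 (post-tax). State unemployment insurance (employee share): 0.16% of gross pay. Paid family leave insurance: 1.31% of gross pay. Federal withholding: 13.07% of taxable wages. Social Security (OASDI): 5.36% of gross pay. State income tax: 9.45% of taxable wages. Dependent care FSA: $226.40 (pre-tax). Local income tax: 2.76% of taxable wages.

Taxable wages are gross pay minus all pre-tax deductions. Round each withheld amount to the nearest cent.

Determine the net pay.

$3,898.95

Dependent care FSA: $226.40
Taxable wages = $6,195.76 − $226.40 = $5,969.36
Local income tax: $5,969.36 × 0.0276 = $164.75
State income tax: $5,969.36 × 0.0945 = $564.10
Federal withholding: $5,969.36 × 0.1307 = $780.20
Paid family leave insurance: $6,195.76 × 0.0131 = $81.16
Social Security (OASDI): $6,195.76 × 0.0536 = $332.09
State unemployment insurance (employee share): $6,195.76 × 0.0016 = $9.91
Parking deduction: $138.20
Total deductions = $226.40 + $164.75 + $564.10 + $780.20 + $81.16 + $332.09 + $9.91 + $138.20 = $2,296.81
Net pay = $6,195.76 − $2,296.81 = $3,898.95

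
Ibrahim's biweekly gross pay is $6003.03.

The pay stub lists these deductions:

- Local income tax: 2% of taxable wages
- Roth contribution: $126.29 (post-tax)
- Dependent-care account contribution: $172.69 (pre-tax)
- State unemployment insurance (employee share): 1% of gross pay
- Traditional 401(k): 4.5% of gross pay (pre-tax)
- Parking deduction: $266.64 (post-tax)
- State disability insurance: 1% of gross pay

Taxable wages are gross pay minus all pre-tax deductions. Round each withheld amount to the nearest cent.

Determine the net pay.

Dependent-care account contribution: $172.69
Traditional 401(k): $6003.03 × 0.045 = $270.14
Pre-tax total = $172.69 + $270.14 = $442.83
Taxable wages = $6003.03 − $442.83 = $5560.20
Local income tax: $5560.20 × 0.02 = $111.20
State unemployment insurance (employee share): $6003.03 × 0.01 = $60.03
State disability insurance: $6003.03 × 0.01 = $60.03
Roth contribution: $126.29
Parking deduction: $266.64
Total deductions = $172.69 + $270.14 + $111.20 + $60.03 + $60.03 + $126.29 + $266.64 = $1067.02
Net pay = $6003.03 − $1067.02 = $4936.01

$4936.01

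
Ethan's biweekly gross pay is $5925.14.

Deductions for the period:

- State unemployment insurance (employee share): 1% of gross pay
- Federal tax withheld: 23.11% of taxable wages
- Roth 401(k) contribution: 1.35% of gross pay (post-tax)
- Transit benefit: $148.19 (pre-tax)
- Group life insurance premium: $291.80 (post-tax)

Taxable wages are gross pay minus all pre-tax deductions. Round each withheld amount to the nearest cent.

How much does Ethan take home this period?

Transit benefit: $148.19
Taxable wages = $5925.14 − $148.19 = $5776.95
Federal tax withheld: $5776.95 × 0.2311 = $1335.05
State unemployment insurance (employee share): $5925.14 × 0.01 = $59.25
Roth 401(k) contribution: $5925.14 × 0.0135 = $79.99
Group life insurance premium: $291.80
Total deductions = $148.19 + $1335.05 + $59.25 + $79.99 + $291.80 = $1914.28
Net pay = $5925.14 − $1914.28 = $4010.86

$4010.86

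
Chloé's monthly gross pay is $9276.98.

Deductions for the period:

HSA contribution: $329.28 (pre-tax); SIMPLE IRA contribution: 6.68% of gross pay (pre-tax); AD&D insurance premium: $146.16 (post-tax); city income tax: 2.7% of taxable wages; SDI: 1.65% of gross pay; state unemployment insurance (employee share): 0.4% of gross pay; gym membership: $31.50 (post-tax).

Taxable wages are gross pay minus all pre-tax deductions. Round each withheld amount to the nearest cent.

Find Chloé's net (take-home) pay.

$7735.30

SIMPLE IRA contribution: $9276.98 × 0.0668 = $619.70
HSA contribution: $329.28
Pre-tax total = $619.70 + $329.28 = $948.98
Taxable wages = $9276.98 − $948.98 = $8328.00
City income tax: $8328.00 × 0.027 = $224.86
State unemployment insurance (employee share): $9276.98 × 0.004 = $37.11
SDI: $9276.98 × 0.0165 = $153.07
AD&D insurance premium: $146.16
Gym membership: $31.50
Total deductions = $619.70 + $329.28 + $224.86 + $37.11 + $153.07 + $146.16 + $31.50 = $1541.68
Net pay = $9276.98 − $1541.68 = $7735.30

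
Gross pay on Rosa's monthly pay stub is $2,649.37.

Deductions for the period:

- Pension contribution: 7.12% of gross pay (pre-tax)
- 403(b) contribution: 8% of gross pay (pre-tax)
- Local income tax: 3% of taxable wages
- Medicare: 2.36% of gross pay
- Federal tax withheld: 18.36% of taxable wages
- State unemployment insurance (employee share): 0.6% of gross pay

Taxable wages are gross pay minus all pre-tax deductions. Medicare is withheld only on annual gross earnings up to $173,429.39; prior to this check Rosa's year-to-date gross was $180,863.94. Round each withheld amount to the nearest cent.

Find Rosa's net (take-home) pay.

$1,752.54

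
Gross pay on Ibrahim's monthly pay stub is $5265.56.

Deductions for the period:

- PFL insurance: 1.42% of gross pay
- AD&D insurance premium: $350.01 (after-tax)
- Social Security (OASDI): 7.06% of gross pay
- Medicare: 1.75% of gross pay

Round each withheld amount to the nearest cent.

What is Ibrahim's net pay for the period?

$4376.88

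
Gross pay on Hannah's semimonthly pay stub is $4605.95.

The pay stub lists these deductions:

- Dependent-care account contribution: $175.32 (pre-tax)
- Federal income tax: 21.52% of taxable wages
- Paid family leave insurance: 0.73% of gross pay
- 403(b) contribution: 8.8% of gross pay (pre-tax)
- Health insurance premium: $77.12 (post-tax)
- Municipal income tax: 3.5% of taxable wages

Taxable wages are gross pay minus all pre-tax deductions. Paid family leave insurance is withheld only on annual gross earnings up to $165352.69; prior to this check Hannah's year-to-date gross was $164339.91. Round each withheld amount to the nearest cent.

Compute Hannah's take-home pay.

Dependent-care account contribution: $175.32
403(b) contribution: $4605.95 × 0.088 = $405.32
Pre-tax total = $175.32 + $405.32 = $580.64
Taxable wages = $4605.95 − $580.64 = $4025.31
Municipal income tax: $4025.31 × 0.035 = $140.89
Federal income tax: $4025.31 × 0.2152 = $866.25
Paid family leave insurance: only $165352.69 − $164339.91 = $1012.78 of this check is subject → $1012.78 × 0.0073 = $7.39
Health insurance premium: $77.12
Total deductions = $175.32 + $405.32 + $140.89 + $866.25 + $7.39 + $77.12 = $1672.29
Net pay = $4605.95 − $1672.29 = $2933.66

$2933.66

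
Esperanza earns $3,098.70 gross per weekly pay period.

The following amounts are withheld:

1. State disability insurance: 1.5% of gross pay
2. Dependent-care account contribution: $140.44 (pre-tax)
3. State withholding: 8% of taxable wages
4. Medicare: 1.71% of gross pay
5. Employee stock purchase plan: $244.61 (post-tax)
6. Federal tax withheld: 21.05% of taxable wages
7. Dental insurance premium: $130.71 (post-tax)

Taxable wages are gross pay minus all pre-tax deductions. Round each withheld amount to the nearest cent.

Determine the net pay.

$1,624.10

Dependent-care account contribution: $140.44
Taxable wages = $3,098.70 − $140.44 = $2,958.26
Federal tax withheld: $2,958.26 × 0.2105 = $622.71
State withholding: $2,958.26 × 0.08 = $236.66
Medicare: $3,098.70 × 0.0171 = $52.99
State disability insurance: $3,098.70 × 0.015 = $46.48
Dental insurance premium: $130.71
Employee stock purchase plan: $244.61
Total deductions = $140.44 + $622.71 + $236.66 + $52.99 + $46.48 + $130.71 + $244.61 = $1,474.60
Net pay = $3,098.70 − $1,474.60 = $1,624.10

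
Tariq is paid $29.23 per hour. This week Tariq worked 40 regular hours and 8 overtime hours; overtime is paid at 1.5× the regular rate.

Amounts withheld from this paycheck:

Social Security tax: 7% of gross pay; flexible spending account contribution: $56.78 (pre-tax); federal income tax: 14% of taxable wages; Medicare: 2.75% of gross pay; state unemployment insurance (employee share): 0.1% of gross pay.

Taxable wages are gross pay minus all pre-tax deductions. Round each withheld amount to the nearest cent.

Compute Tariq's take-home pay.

$1,108.61

Regular pay: 40 × $29.23 = $1,169.20
Overtime pay: 8 × $29.23 × 1.5 = $350.76
Gross pay = $1,169.20 + $350.76 = $1,519.96
Flexible spending account contribution: $56.78
Taxable wages = $1,519.96 − $56.78 = $1,463.18
Federal income tax: $1,463.18 × 0.14 = $204.85
State unemployment insurance (employee share): $1,519.96 × 0.001 = $1.52
Medicare: $1,519.96 × 0.0275 = $41.80
Social Security tax: $1,519.96 × 0.07 = $106.40
Total deductions = $56.78 + $204.85 + $1.52 + $41.80 + $106.40 = $411.35
Net pay = $1,519.96 − $411.35 = $1,108.61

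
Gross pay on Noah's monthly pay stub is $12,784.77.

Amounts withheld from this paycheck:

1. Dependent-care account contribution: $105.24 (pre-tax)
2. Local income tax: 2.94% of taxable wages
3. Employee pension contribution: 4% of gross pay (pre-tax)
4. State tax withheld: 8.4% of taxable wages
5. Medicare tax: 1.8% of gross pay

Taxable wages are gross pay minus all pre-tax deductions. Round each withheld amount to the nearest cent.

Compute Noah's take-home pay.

Dependent-care account contribution: $105.24
Employee pension contribution: $12,784.77 × 0.04 = $511.39
Pre-tax total = $105.24 + $511.39 = $616.63
Taxable wages = $12,784.77 − $616.63 = $12,168.14
Local income tax: $12,168.14 × 0.0294 = $357.74
State tax withheld: $12,168.14 × 0.084 = $1,022.12
Medicare tax: $12,784.77 × 0.018 = $230.13
Total deductions = $105.24 + $511.39 + $357.74 + $1,022.12 + $230.13 = $2,226.62
Net pay = $12,784.77 − $2,226.62 = $10,558.15

$10,558.15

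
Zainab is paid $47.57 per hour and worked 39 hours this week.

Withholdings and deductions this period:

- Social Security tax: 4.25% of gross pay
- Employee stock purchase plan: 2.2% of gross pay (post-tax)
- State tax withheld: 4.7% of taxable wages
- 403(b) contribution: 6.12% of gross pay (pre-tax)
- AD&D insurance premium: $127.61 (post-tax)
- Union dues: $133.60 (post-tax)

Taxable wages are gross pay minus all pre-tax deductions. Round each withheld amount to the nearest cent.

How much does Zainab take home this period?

$1,278.95

Gross pay: 39 × $47.57 = $1,855.23
403(b) contribution: $1,855.23 × 0.0612 = $113.54
Taxable wages = $1,855.23 − $113.54 = $1,741.69
State tax withheld: $1,741.69 × 0.047 = $81.86
Social Security tax: $1,855.23 × 0.0425 = $78.85
Union dues: $133.60
Employee stock purchase plan: $1,855.23 × 0.022 = $40.82
AD&D insurance premium: $127.61
Total deductions = $113.54 + $81.86 + $78.85 + $133.60 + $40.82 + $127.61 = $576.28
Net pay = $1,855.23 − $576.28 = $1,278.95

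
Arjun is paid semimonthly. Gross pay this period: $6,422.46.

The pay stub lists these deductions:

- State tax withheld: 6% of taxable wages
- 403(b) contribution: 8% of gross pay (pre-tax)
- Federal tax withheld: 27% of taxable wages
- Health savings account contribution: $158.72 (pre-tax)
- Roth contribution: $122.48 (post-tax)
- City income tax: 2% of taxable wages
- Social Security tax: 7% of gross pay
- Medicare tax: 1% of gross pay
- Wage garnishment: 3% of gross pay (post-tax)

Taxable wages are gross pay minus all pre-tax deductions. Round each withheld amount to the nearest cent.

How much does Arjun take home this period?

$2,908.52

403(b) contribution: $6,422.46 × 0.08 = $513.80
Health savings account contribution: $158.72
Pre-tax total = $513.80 + $158.72 = $672.52
Taxable wages = $6,422.46 − $672.52 = $5,749.94
Federal tax withheld: $5,749.94 × 0.27 = $1,552.48
State tax withheld: $5,749.94 × 0.06 = $345.00
City income tax: $5,749.94 × 0.02 = $115.00
Social Security tax: $6,422.46 × 0.07 = $449.57
Medicare tax: $6,422.46 × 0.01 = $64.22
Wage garnishment: $6,422.46 × 0.03 = $192.67
Roth contribution: $122.48
Total deductions = $513.80 + $158.72 + $1,552.48 + $345.00 + $115.00 + $449.57 + $64.22 + $192.67 + $122.48 = $3,513.94
Net pay = $6,422.46 − $3,513.94 = $2,908.52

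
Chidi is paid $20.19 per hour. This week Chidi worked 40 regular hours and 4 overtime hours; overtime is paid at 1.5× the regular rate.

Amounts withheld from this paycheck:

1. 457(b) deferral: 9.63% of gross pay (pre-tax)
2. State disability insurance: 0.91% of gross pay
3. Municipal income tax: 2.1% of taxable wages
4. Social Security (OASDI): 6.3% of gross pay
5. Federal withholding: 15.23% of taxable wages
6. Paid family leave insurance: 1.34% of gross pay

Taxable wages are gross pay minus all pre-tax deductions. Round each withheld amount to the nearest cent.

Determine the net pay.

Regular pay: 40 × $20.19 = $807.60
Overtime pay: 4 × $20.19 × 1.5 = $121.14
Gross pay = $807.60 + $121.14 = $928.74
457(b) deferral: $928.74 × 0.0963 = $89.44
Taxable wages = $928.74 − $89.44 = $839.30
Federal withholding: $839.30 × 0.1523 = $127.83
Municipal income tax: $839.30 × 0.021 = $17.63
Paid family leave insurance: $928.74 × 0.0134 = $12.45
State disability insurance: $928.74 × 0.0091 = $8.45
Social Security (OASDI): $928.74 × 0.063 = $58.51
Total deductions = $89.44 + $127.83 + $17.63 + $12.45 + $8.45 + $58.51 = $314.31
Net pay = $928.74 − $314.31 = $614.43

$614.43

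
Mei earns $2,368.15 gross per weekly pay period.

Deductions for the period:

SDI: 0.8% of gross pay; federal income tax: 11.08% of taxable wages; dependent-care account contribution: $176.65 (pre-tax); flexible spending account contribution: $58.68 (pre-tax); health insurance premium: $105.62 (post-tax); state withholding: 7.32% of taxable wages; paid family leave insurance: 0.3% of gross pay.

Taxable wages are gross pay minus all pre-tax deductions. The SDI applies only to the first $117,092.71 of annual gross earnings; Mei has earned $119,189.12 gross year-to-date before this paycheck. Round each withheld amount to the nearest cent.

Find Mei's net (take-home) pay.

$1,627.66

Flexible spending account contribution: $58.68
Dependent-care account contribution: $176.65
Pre-tax total = $58.68 + $176.65 = $235.33
Taxable wages = $2,368.15 − $235.33 = $2,132.82
Federal income tax: $2,132.82 × 0.1108 = $236.32
State withholding: $2,132.82 × 0.0732 = $156.12
Paid family leave insurance: $2,368.15 × 0.003 = $7.10
SDI: annual cap $117,092.71 already reached (YTD $119,189.12), so $0.00
Health insurance premium: $105.62
Total deductions = $58.68 + $176.65 + $236.32 + $156.12 + $7.10 + $0.00 + $105.62 = $740.49
Net pay = $2,368.15 − $740.49 = $1,627.66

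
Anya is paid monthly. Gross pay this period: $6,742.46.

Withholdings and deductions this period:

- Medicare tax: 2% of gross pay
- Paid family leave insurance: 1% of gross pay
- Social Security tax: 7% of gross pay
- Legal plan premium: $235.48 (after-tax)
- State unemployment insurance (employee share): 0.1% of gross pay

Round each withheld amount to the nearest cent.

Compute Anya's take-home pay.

$5,826.00

Social Security tax: $6,742.46 × 0.07 = $471.97
Medicare tax: $6,742.46 × 0.02 = $134.85
Paid family leave insurance: $6,742.46 × 0.01 = $67.42
State unemployment insurance (employee share): $6,742.46 × 0.001 = $6.74
Legal plan premium: $235.48
Total deductions = $471.97 + $134.85 + $67.42 + $6.74 + $235.48 = $916.46
Net pay = $6,742.46 − $916.46 = $5,826.00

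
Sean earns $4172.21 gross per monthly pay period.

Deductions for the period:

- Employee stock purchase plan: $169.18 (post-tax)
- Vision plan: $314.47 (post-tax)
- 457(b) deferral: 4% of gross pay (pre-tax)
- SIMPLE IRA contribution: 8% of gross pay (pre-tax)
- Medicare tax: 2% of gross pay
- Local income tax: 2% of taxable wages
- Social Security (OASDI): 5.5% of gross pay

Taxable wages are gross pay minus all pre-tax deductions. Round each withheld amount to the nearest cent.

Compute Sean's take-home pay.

$2801.55

SIMPLE IRA contribution: $4172.21 × 0.08 = $333.78
457(b) deferral: $4172.21 × 0.04 = $166.89
Pre-tax total = $333.78 + $166.89 = $500.67
Taxable wages = $4172.21 − $500.67 = $3671.54
Local income tax: $3671.54 × 0.02 = $73.43
Social Security (OASDI): $4172.21 × 0.055 = $229.47
Medicare tax: $4172.21 × 0.02 = $83.44
Employee stock purchase plan: $169.18
Vision plan: $314.47
Total deductions = $333.78 + $166.89 + $73.43 + $229.47 + $83.44 + $169.18 + $314.47 = $1370.66
Net pay = $4172.21 − $1370.66 = $2801.55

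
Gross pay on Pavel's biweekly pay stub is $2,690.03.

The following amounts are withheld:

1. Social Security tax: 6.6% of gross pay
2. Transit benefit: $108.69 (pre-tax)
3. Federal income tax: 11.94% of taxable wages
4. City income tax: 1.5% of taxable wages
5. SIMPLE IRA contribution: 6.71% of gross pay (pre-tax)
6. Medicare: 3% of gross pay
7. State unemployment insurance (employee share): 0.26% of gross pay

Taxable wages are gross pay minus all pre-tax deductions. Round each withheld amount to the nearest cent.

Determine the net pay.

Transit benefit: $108.69
SIMPLE IRA contribution: $2,690.03 × 0.0671 = $180.50
Pre-tax total = $108.69 + $180.50 = $289.19
Taxable wages = $2,690.03 − $289.19 = $2,400.84
City income tax: $2,400.84 × 0.015 = $36.01
Federal income tax: $2,400.84 × 0.1194 = $286.66
Medicare: $2,690.03 × 0.03 = $80.70
State unemployment insurance (employee share): $2,690.03 × 0.0026 = $6.99
Social Security tax: $2,690.03 × 0.066 = $177.54
Total deductions = $108.69 + $180.50 + $36.01 + $286.66 + $80.70 + $6.99 + $177.54 = $877.09
Net pay = $2,690.03 − $877.09 = $1,812.94

$1,812.94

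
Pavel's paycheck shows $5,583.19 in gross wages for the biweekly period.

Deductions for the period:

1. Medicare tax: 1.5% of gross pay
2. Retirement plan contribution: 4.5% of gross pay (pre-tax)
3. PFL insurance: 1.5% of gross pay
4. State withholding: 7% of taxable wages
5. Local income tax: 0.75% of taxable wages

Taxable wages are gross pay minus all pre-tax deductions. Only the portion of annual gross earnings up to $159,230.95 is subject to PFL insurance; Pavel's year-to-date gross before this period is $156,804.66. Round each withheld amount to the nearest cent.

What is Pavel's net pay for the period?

Retirement plan contribution: $5,583.19 × 0.045 = $251.24
Taxable wages = $5,583.19 − $251.24 = $5,331.95
Local income tax: $5,331.95 × 0.0075 = $39.99
State withholding: $5,331.95 × 0.07 = $373.24
Medicare tax: $5,583.19 × 0.015 = $83.75
PFL insurance: only $159,230.95 − $156,804.66 = $2,426.29 of this check is subject → $2,426.29 × 0.015 = $36.39
Total deductions = $251.24 + $39.99 + $373.24 + $83.75 + $36.39 = $784.61
Net pay = $5,583.19 − $784.61 = $4,798.58

$4,798.58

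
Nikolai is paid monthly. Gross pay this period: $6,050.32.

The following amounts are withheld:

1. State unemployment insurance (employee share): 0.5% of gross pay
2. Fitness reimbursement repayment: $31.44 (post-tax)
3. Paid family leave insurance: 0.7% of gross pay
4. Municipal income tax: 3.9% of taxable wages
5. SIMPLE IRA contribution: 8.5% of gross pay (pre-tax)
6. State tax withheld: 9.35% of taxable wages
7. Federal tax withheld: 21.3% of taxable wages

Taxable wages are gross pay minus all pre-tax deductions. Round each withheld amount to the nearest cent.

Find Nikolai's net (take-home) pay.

$3,519.29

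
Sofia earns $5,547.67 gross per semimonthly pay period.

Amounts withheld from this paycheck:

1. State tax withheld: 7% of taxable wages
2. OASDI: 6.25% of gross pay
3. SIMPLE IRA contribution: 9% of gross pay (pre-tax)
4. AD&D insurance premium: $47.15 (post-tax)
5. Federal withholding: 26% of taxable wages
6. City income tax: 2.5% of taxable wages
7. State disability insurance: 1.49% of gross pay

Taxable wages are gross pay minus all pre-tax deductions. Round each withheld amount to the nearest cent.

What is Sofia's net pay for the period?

SIMPLE IRA contribution: $5,547.67 × 0.09 = $499.29
Taxable wages = $5,547.67 − $499.29 = $5,048.38
State tax withheld: $5,048.38 × 0.07 = $353.39
Federal withholding: $5,048.38 × 0.26 = $1,312.58
City income tax: $5,048.38 × 0.025 = $126.21
State disability insurance: $5,547.67 × 0.0149 = $82.66
OASDI: $5,547.67 × 0.0625 = $346.73
AD&D insurance premium: $47.15
Total deductions = $499.29 + $353.39 + $1,312.58 + $126.21 + $82.66 + $346.73 + $47.15 = $2,768.01
Net pay = $5,547.67 − $2,768.01 = $2,779.66

$2,779.66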